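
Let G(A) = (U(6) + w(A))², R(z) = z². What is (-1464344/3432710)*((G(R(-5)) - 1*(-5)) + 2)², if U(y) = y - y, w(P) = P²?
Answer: -111724585156188928/1716355 ≈ -6.5094e+10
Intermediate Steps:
U(y) = 0
G(A) = A⁴ (G(A) = (0 + A²)² = (A²)² = A⁴)
(-1464344/3432710)*((G(R(-5)) - 1*(-5)) + 2)² = (-1464344/3432710)*((((-5)²)⁴ - 1*(-5)) + 2)² = (-1464344*1/3432710)*((25⁴ + 5) + 2)² = -732172*((390625 + 5) + 2)²/1716355 = -732172*(390630 + 2)²/1716355 = -732172/1716355*390632² = -732172/1716355*152593359424 = -111724585156188928/1716355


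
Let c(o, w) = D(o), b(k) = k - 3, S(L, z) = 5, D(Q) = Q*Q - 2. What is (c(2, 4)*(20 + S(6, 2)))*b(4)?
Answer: 50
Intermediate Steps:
D(Q) = -2 + Q² (D(Q) = Q² - 2 = -2 + Q²)
b(k) = -3 + k
c(o, w) = -2 + o²
(c(2, 4)*(20 + S(6, 2)))*b(4) = ((-2 + 2²)*(20 + 5))*(-3 + 4) = ((-2 + 4)*25)*1 = (2*25)*1 = 50*1 = 50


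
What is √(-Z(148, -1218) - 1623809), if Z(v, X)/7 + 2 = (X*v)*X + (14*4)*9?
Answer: I*√1538558187 ≈ 39224.0*I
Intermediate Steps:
Z(v, X) = 3514 + 7*v*X² (Z(v, X) = -14 + 7*((X*v)*X + (14*4)*9) = -14 + 7*(v*X² + 56*9) = -14 + 7*(v*X² + 504) = -14 + 7*(504 + v*X²) = -14 + (3528 + 7*v*X²) = 3514 + 7*v*X²)
√(-Z(148, -1218) - 1623809) = √(-(3514 + 7*148*(-1218)²) - 1623809) = √(-(3514 + 7*148*1483524) - 1623809) = √(-(3514 + 1536930864) - 1623809) = √(-1*1536934378 - 1623809) = √(-1536934378 - 1623809) = √(-1538558187) = I*√1538558187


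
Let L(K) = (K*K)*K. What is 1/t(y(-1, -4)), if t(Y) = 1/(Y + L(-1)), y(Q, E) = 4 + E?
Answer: -1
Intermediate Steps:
L(K) = K³ (L(K) = K²*K = K³)
t(Y) = 1/(-1 + Y) (t(Y) = 1/(Y + (-1)³) = 1/(Y - 1) = 1/(-1 + Y))
1/t(y(-1, -4)) = 1/(1/(-1 + (4 - 4))) = 1/(1/(-1 + 0)) = 1/(1/(-1)) = 1/(-1) = -1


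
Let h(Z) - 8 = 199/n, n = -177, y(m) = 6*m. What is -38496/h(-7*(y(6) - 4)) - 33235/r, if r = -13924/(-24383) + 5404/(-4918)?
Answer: 441899756974003/7702088750 ≈ 57374.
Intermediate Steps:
h(Z) = 1217/177 (h(Z) = 8 + 199/(-177) = 8 + 199*(-1/177) = 8 - 199/177 = 1217/177)
r = -31643750/59957797 (r = -13924*(-1/24383) + 5404*(-1/4918) = 13924/24383 - 2702/2459 = -31643750/59957797 ≈ -0.52777)
-38496/h(-7*(y(6) - 4)) - 33235/r = -38496/1217/177 - 33235/(-31643750/59957797) = -38496*177/1217 - 33235*(-59957797/31643750) = -6813792/1217 + 398539476659/6328750 = 441899756974003/7702088750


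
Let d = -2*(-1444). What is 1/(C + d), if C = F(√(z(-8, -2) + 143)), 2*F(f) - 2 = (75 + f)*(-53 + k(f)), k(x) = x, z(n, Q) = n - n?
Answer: 973/929426 - 11*√143/929426 ≈ 0.00090535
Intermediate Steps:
z(n, Q) = 0
d = 2888
F(f) = 1 + (-53 + f)*(75 + f)/2 (F(f) = 1 + ((75 + f)*(-53 + f))/2 = 1 + ((-53 + f)*(75 + f))/2 = 1 + (-53 + f)*(75 + f)/2)
C = -1915 + 11*√143 (C = -3973/2 + (√(0 + 143))²/2 + 11*√(0 + 143) = -3973/2 + (√143)²/2 + 11*√143 = -3973/2 + (½)*143 + 11*√143 = -3973/2 + 143/2 + 11*√143 = -1915 + 11*√143 ≈ -1783.5)
1/(C + d) = 1/((-1915 + 11*√143) + 2888) = 1/(973 + 11*√143)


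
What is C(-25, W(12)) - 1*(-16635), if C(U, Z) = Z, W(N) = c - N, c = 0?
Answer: 16623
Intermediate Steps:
W(N) = -N (W(N) = 0 - N = -N)
C(-25, W(12)) - 1*(-16635) = -1*12 - 1*(-16635) = -12 + 16635 = 16623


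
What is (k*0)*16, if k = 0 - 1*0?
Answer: 0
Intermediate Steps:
k = 0 (k = 0 + 0 = 0)
(k*0)*16 = (0*0)*16 = 0*16 = 0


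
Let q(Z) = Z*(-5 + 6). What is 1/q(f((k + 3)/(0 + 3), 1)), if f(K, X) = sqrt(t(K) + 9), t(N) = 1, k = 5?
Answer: sqrt(10)/10 ≈ 0.31623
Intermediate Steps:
f(K, X) = sqrt(10) (f(K, X) = sqrt(1 + 9) = sqrt(10))
q(Z) = Z (q(Z) = Z*1 = Z)
1/q(f((k + 3)/(0 + 3), 1)) = 1/(sqrt(10)) = sqrt(10)/10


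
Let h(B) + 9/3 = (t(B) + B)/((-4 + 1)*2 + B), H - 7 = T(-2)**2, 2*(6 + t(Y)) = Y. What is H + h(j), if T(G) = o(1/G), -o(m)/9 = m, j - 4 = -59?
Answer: 6271/244 ≈ 25.701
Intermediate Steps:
t(Y) = -6 + Y/2
j = -55 (j = 4 - 59 = -55)
o(m) = -9*m
T(G) = -9/G
H = 109/4 (H = 7 + (-9/(-2))**2 = 7 + (-9*(-1/2))**2 = 7 + (9/2)**2 = 7 + 81/4 = 109/4 ≈ 27.250)
h(B) = -3 + (-6 + 3*B/2)/(-6 + B) (h(B) = -3 + ((-6 + B/2) + B)/((-4 + 1)*2 + B) = -3 + (-6 + 3*B/2)/(-3*2 + B) = -3 + (-6 + 3*B/2)/(-6 + B))
H + h(j) = 109/4 + 3*(8 - 1*(-55))/(2*(-6 - 55)) = 109/4 + (3/2)*(8 + 55)/(-61) = 109/4 + (3/2)*(-1/61)*63 = 109/4 - 189/122 = 6271/244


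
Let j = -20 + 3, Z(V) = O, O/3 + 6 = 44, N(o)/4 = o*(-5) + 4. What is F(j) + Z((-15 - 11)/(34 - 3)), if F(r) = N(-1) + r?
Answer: 133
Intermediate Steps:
N(o) = 16 - 20*o (N(o) = 4*(o*(-5) + 4) = 4*(-5*o + 4) = 4*(4 - 5*o) = 16 - 20*o)
O = 114 (O = -18 + 3*44 = -18 + 132 = 114)
Z(V) = 114
j = -17
F(r) = 36 + r (F(r) = (16 - 20*(-1)) + r = (16 + 20) + r = 36 + r)
F(j) + Z((-15 - 11)/(34 - 3)) = (36 - 17) + 114 = 19 + 114 = 133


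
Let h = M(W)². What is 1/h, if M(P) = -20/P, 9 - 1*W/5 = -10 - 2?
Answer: 441/16 ≈ 27.563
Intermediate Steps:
W = 105 (W = 45 - 5*(-10 - 2) = 45 - 5*(-12) = 45 + 60 = 105)
h = 16/441 (h = (-20/105)² = (-20*1/105)² = (-4/21)² = 16/441 ≈ 0.036281)
1/h = 1/(16/441) = 441/16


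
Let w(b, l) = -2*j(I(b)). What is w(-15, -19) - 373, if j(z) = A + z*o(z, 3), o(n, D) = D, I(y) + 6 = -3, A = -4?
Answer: -311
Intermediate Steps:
I(y) = -9 (I(y) = -6 - 3 = -9)
j(z) = -4 + 3*z (j(z) = -4 + z*3 = -4 + 3*z)
w(b, l) = 62 (w(b, l) = -2*(-4 + 3*(-9)) = -2*(-4 - 27) = -2*(-31) = 62)
w(-15, -19) - 373 = 62 - 373 = -311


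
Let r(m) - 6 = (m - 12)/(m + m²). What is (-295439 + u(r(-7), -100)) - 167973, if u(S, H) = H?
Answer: -463512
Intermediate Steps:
r(m) = 6 + (-12 + m)/(m + m²) (r(m) = 6 + (m - 12)/(m + m²) = 6 + (-12 + m)/(m + m²))
(-295439 + u(r(-7), -100)) - 167973 = (-295439 - 100) - 167973 = -295539 - 167973 = -463512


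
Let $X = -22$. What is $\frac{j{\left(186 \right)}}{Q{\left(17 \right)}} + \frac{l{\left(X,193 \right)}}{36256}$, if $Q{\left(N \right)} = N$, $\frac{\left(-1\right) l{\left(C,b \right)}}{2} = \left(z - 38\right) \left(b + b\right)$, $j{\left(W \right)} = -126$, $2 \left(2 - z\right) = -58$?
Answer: $- \frac{1119097}{154088} \approx -7.2627$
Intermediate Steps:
$z = 31$ ($z = 2 - -29 = 2 + 29 = 31$)
$l{\left(C,b \right)} = 28 b$ ($l{\left(C,b \right)} = - 2 \left(31 - 38\right) \left(b + b\right) = - 2 \left(- 7 \cdot 2 b\right) = - 2 \left(- 14 b\right) = 28 b$)
$\frac{j{\left(186 \right)}}{Q{\left(17 \right)}} + \frac{l{\left(X,193 \right)}}{36256} = - \frac{126}{17} + \frac{28 \cdot 193}{36256} = \left(-126\right) \frac{1}{17} + 5404 \cdot \frac{1}{36256} = - \frac{126}{17} + \frac{1351}{9064} = - \frac{1119097}{154088}$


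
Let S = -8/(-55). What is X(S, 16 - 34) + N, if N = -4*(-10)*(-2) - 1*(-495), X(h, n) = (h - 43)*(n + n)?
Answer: 107677/55 ≈ 1957.8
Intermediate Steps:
S = 8/55 (S = -8*(-1/55) = 8/55 ≈ 0.14545)
X(h, n) = 2*n*(-43 + h) (X(h, n) = (-43 + h)*(2*n) = 2*n*(-43 + h))
N = 415 (N = 40*(-2) + 495 = -80 + 495 = 415)
X(S, 16 - 34) + N = 2*(16 - 34)*(-43 + 8/55) + 415 = 2*(-18)*(-2357/55) + 415 = 84852/55 + 415 = 107677/55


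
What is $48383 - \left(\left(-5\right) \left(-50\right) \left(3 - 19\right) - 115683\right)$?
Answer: $168066$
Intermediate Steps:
$48383 - \left(\left(-5\right) \left(-50\right) \left(3 - 19\right) - 115683\right) = 48383 - \left(250 \left(-16\right) - 115683\right) = 48383 - \left(-4000 - 115683\right) = 48383 - -119683 = 48383 + 119683 = 168066$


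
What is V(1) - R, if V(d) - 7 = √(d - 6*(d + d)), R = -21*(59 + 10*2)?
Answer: 1666 + I*√11 ≈ 1666.0 + 3.3166*I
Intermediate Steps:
R = -1659 (R = -21*(59 + 20) = -21*79 = -1659)
V(d) = 7 + √11*√(-d) (V(d) = 7 + √(d - 6*(d + d)) = 7 + √(d - 12*d) = 7 + √(-11*d) = 7 + √11*√(-d))
V(1) - R = (7 + √11*√(-1*1)) - 1*(-1659) = (7 + √11*√(-1)) + 1659 = (7 + √11*I) + 1659 = (7 + I*√11) + 1659 = 1666 + I*√11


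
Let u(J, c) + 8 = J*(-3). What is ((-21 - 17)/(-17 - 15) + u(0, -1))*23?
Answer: -2507/16 ≈ -156.69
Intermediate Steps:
u(J, c) = -8 - 3*J (u(J, c) = -8 + J*(-3) = -8 - 3*J)
((-21 - 17)/(-17 - 15) + u(0, -1))*23 = ((-21 - 17)/(-17 - 15) + (-8 - 3*0))*23 = (-38/(-32) + (-8 + 0))*23 = (-38*(-1/32) - 8)*23 = (19/16 - 8)*23 = -109/16*23 = -2507/16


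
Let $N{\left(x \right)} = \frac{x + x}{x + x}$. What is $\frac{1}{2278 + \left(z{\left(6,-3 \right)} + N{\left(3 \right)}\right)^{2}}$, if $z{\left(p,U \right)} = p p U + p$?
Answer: $\frac{1}{12479} \approx 8.0135 \cdot 10^{-5}$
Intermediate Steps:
$N{\left(x \right)} = 1$ ($N{\left(x \right)} = \frac{2 x}{2 x} = 2 x \frac{1}{2 x} = 1$)
$z{\left(p,U \right)} = p + U p^{2}$ ($z{\left(p,U \right)} = p^{2} U + p = U p^{2} + p = p + U p^{2}$)
$\frac{1}{2278 + \left(z{\left(6,-3 \right)} + N{\left(3 \right)}\right)^{2}} = \frac{1}{2278 + \left(6 \left(1 - 18\right) + 1\right)^{2}} = \frac{1}{2278 + \left(6 \left(-17\right) + 1\right)^{2}} = \frac{1}{2278 + \left(-102 + 1\right)^{2}} = \frac{1}{2278 + \left(-101\right)^{2}} = \frac{1}{2278 + 10201} = \frac{1}{12479}$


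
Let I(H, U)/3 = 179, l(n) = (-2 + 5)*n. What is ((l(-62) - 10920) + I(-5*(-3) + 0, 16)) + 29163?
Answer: 18594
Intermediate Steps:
l(n) = 3*n
I(H, U) = 537 (I(H, U) = 3*179 = 537)
((l(-62) - 10920) + I(-5*(-3) + 0, 16)) + 29163 = ((3*(-62) - 10920) + 537) + 29163 = ((-186 - 10920) + 537) + 29163 = (-11106 + 537) + 29163 = -10569 + 29163 = 18594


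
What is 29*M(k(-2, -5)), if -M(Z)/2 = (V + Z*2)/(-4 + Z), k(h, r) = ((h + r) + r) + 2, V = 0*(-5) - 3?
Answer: -667/7 ≈ -95.286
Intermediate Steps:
V = -3 (V = 0 - 3 = -3)
k(h, r) = 2 + h + 2*r (k(h, r) = (h + 2*r) + 2 = 2 + h + 2*r)
M(Z) = -2*(-3 + 2*Z)/(-4 + Z) (M(Z) = -2*(-3 + Z*2)/(-4 + Z) = -2*(-3 + 2*Z)/(-4 + Z))
29*M(k(-2, -5)) = 29*(2*(3 - 2*(2 - 2 + 2*(-5)))/(-4 + (2 - 2 + 2*(-5)))) = 29*(2*(3 - 2*(2 - 2 - 10))/(-4 + (2 - 2 - 10))) = 29*(2*(3 - 2*(-10))/(-4 - 10)) = 29*(2*(3 + 20)/(-14)) = 29*(2*(-1/14)*23) = 29*(-23/7) = -667/7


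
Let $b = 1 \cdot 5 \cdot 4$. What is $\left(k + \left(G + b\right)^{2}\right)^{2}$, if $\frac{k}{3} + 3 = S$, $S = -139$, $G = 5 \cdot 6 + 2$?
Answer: $5189284$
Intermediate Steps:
$G = 32$ ($G = 30 + 2 = 32$)
$b = 20$ ($b = 5 \cdot 4 = 20$)
$k = -426$ ($k = -9 + 3 \left(-139\right) = -9 - 417 = -426$)
$\left(k + \left(G + b\right)^{2}\right)^{2} = \left(-426 + \left(32 + 20\right)^{2}\right)^{2} = \left(-426 + 52^{2}\right)^{2} = \left(-426 + 2704\right)^{2} = 2278^{2} = 5189284$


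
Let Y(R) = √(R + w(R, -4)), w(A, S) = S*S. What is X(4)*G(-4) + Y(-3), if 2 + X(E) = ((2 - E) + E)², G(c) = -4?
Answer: -8 + √13 ≈ -4.3944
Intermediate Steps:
w(A, S) = S²
X(E) = 2 (X(E) = -2 + ((2 - E) + E)² = -2 + 2² = -2 + 4 = 2)
Y(R) = √(16 + R) (Y(R) = √(R + (-4)²) = √(R + 16) = √(16 + R))
X(4)*G(-4) + Y(-3) = 2*(-4) + √(16 - 3) = -8 + √13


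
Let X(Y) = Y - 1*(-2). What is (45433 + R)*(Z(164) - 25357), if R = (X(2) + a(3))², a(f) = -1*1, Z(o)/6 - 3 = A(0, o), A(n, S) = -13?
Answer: -1154999314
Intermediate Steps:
Z(o) = -60 (Z(o) = 18 + 6*(-13) = 18 - 78 = -60)
X(Y) = 2 + Y (X(Y) = Y + 2 = 2 + Y)
a(f) = -1
R = 9 (R = ((2 + 2) - 1)² = (4 - 1)² = 3² = 9)
(45433 + R)*(Z(164) - 25357) = (45433 + 9)*(-60 - 25357) = 45442*(-25417) = -1154999314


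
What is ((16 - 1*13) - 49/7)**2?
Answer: 16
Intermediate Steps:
((16 - 1*13) - 49/7)**2 = ((16 - 13) - 49*1/7)**2 = (3 - 7)**2 = (-4)**2 = 16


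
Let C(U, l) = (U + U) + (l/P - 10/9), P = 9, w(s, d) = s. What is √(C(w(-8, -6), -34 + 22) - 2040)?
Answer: I*√18526/3 ≈ 45.37*I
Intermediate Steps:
C(U, l) = -10/9 + 2*U + l/9 (C(U, l) = (U + U) + (l/9 - 10/9) = 2*U + (l*(⅑) - 10*⅑) = 2*U + (l/9 - 10/9) = 2*U + (-10/9 + l/9) = -10/9 + 2*U + l/9)
√(C(w(-8, -6), -34 + 22) - 2040) = √((-10/9 + 2*(-8) + (-34 + 22)/9) - 2040) = √((-10/9 - 16 + (⅑)*(-12)) - 2040) = √((-10/9 - 16 - 4/3) - 2040) = √(-166/9 - 2040) = √(-18526/9) = I*√18526/3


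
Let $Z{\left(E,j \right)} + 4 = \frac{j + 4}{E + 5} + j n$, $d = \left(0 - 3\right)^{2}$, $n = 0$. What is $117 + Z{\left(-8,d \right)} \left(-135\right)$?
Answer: $1242$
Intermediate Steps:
$d = 9$ ($d = \left(-3\right)^{2} = 9$)
$Z{\left(E,j \right)} = -4 + \frac{4 + j}{5 + E}$ ($Z{\left(E,j \right)} = -4 + \left(\frac{j + 4}{E + 5} + j 0\right) = -4 + \left(\frac{4 + j}{5 + E} + 0\right) = -4 + \frac{4 + j}{5 + E}$)
$117 + Z{\left(-8,d \right)} \left(-135\right) = 117 + \frac{-16 + 9 - -32}{5 - 8} \left(-135\right) = 117 + \frac{-16 + 9 + 32}{-3} \left(-135\right) = 117 + \left(- \frac{1}{3}\right) 25 \left(-135\right) = 117 - -1125 = 117 + 1125 = 1242$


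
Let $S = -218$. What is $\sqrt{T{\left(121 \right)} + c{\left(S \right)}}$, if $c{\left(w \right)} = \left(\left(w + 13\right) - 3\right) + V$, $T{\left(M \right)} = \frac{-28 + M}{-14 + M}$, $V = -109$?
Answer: $\frac{i \sqrt{3619382}}{107} \approx 17.78 i$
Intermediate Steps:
$T{\left(M \right)} = \frac{-28 + M}{-14 + M}$
$c{\left(w \right)} = -99 + w$ ($c{\left(w \right)} = \left(\left(w + 13\right) - 3\right) - 109 = \left(\left(13 + w\right) - 3\right) - 109 = \left(10 + w\right) - 109 = -99 + w$)
$\sqrt{T{\left(121 \right)} + c{\left(S \right)}} = \sqrt{\frac{-28 + 121}{-14 + 121} - 317} = \sqrt{\frac{1}{107} \cdot 93 - 317} = \sqrt{\frac{93}{107} - 317} = \sqrt{- \frac{33826}{107}} = \frac{i \sqrt{3619382}}{107}$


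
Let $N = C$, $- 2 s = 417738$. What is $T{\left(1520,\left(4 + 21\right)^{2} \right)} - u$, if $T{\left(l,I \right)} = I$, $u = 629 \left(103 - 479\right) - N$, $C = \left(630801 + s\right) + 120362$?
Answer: $779423$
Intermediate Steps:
$s = -208869$ ($s = \left(- \frac{1}{2}\right) 417738 = -208869$)
$C = 542294$ ($C = \left(630801 - 208869\right) + 120362 = 421932 + 120362 = 542294$)
$N = 542294$
$u = -778798$ ($u = 629 \left(103 - 479\right) - 542294 = 629 \left(-376\right) - 542294 = -236504 - 542294 = -778798$)
$T{\left(1520,\left(4 + 21\right)^{2} \right)} - u = \left(4 + 21\right)^{2} - -778798 = 25^{2} + 778798 = 625 + 778798 = 779423$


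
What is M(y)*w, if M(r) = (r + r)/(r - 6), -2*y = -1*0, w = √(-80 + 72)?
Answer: 0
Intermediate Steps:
w = 2*I*√2 (w = √(-8) = 2*I*√2 ≈ 2.8284*I)
y = 0 (y = -(-1)*0/2 = -½*0 = 0)
M(r) = 2*r/(-6 + r) (M(r) = (2*r)/(-6 + r) = 2*r/(-6 + r))
M(y)*w = (2*0/(-6 + 0))*(2*I*√2) = (2*0/(-6))*(2*I*√2) = (2*0*(-⅙))*(2*I*√2) = 0*(2*I*√2) = 0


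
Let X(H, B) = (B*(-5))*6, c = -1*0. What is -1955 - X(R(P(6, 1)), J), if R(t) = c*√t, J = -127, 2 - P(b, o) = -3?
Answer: -5765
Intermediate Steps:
P(b, o) = 5 (P(b, o) = 2 - 1*(-3) = 2 + 3 = 5)
c = 0
R(t) = 0 (R(t) = 0*√t = 0)
X(H, B) = -30*B (X(H, B) = -5*B*6 = -30*B)
-1955 - X(R(P(6, 1)), J) = -1955 - (-30)*(-127) = -1955 - 1*3810 = -1955 - 3810 = -5765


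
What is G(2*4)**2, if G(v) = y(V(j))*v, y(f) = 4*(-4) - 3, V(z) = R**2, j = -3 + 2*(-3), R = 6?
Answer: 23104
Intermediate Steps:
j = -9 (j = -3 - 6 = -9)
V(z) = 36 (V(z) = 6**2 = 36)
y(f) = -19 (y(f) = -16 - 3 = -19)
G(v) = -19*v
G(2*4)**2 = (-38*4)**2 = (-19*8)**2 = (-152)**2 = 23104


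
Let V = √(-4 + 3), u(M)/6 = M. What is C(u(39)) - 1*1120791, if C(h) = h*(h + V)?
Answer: -1066035 + 234*I ≈ -1.066e+6 + 234.0*I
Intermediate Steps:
u(M) = 6*M
V = I (V = √(-1) = I ≈ 1.0*I)
C(h) = h*(I + h) (C(h) = h*(h + I) = h*(I + h))
C(u(39)) - 1*1120791 = (6*39)*(I + 6*39) - 1*1120791 = 234*(I + 234) - 1120791 = 234*(234 + I) - 1120791 = (54756 + 234*I) - 1120791 = -1066035 + 234*I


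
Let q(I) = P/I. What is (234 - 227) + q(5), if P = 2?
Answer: 37/5 ≈ 7.4000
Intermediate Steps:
q(I) = 2/I
(234 - 227) + q(5) = (234 - 227) + 2/5 = 7 + 2*(⅕) = 7 + ⅖ = 37/5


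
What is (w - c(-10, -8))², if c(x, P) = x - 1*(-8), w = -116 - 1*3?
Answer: 13689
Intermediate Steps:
w = -119 (w = -116 - 3 = -119)
c(x, P) = 8 + x (c(x, P) = x + 8 = 8 + x)
(w - c(-10, -8))² = (-119 - (8 - 10))² = (-119 - 1*(-2))² = (-119 + 2)² = (-117)² = 13689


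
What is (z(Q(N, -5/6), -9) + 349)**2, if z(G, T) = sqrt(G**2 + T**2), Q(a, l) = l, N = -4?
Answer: (2094 + sqrt(2941))**2/36 ≈ 1.2819e+5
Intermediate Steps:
(z(Q(N, -5/6), -9) + 349)**2 = (sqrt((-5/6)**2 + (-9)**2) + 349)**2 = (sqrt((-5*1/6)**2 + 81) + 349)**2 = (sqrt((-5/6)**2 + 81) + 349)**2 = (sqrt(25/36 + 81) + 349)**2 = (sqrt(2941/36) + 349)**2 = (sqrt(2941)/6 + 349)**2 = (349 + sqrt(2941)/6)**2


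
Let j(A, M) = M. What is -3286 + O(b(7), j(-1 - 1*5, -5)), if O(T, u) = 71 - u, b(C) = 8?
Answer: -3210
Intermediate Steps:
-3286 + O(b(7), j(-1 - 1*5, -5)) = -3286 + (71 - 1*(-5)) = -3286 + (71 + 5) = -3286 + 76 = -3210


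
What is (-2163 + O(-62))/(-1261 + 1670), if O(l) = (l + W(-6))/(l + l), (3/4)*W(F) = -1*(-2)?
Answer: -402229/76074 ≈ -5.2873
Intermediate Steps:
W(F) = 8/3 (W(F) = 4*(-1*(-2))/3 = (4/3)*2 = 8/3)
O(l) = (8/3 + l)/(2*l) (O(l) = (l + 8/3)/(l + l) = (8/3 + l)/((2*l)) = (8/3 + l)*(1/(2*l)) = (8/3 + l)/(2*l))
(-2163 + O(-62))/(-1261 + 1670) = (-2163 + (⅙)*(8 + 3*(-62))/(-62))/(-1261 + 1670) = (-2163 + (⅙)*(-1/62)*(8 - 186))/409 = (-2163 + (⅙)*(-1/62)*(-178))*(1/409) = (-2163 + 89/186)*(1/409) = -402229/186*1/409 = -402229/76074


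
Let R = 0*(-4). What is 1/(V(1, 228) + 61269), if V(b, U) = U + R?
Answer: 1/61497 ≈ 1.6261e-5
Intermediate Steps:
R = 0
V(b, U) = U (V(b, U) = U + 0 = U)
1/(V(1, 228) + 61269) = 1/(228 + 61269) = 1/61497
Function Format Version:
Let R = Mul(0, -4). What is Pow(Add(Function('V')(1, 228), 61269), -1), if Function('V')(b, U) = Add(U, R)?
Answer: Rational(1, 61497) ≈ 1.6261e-5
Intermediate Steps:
R = 0
Function('V')(b, U) = U (Function('V')(b, U) = Add(U, 0) = U)
Pow(Add(Function('V')(1, 228), 61269), -1) = Pow(Add(228, 61269), -1) = Pow(61497, -1) = Rational(1, 61497)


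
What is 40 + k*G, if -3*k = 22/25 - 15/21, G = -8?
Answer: 21232/525 ≈ 40.442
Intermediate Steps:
k = -29/525 (k = -(22/25 - 15/21)/3 = -(22*(1/25) - 15*1/21)/3 = -(22/25 - 5/7)/3 = -⅓*29/175 = -29/525 ≈ -0.055238)
40 + k*G = 40 - 29/525*(-8) = 40 + 232/525 = 21232/525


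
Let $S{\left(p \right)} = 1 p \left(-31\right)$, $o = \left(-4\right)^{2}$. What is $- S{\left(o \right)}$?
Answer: $496$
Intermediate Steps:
$o = 16$
$S{\left(p \right)} = - 31 p$ ($S{\left(p \right)} = p \left(-31\right) = - 31 p$)
$- S{\left(o \right)} = - \left(-31\right) 16 = \left(-1\right) \left(-496\right) = 496$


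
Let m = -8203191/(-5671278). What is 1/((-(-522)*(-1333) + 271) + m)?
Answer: -1890426/1314892522033 ≈ -1.4377e-6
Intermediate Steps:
m = 2734397/1890426 (m = -8203191*(-1/5671278) = 2734397/1890426 ≈ 1.4464)
1/((-(-522)*(-1333) + 271) + m) = 1/((-(-522)*(-1333) + 271) + 2734397/1890426) = 1/((-522*1333 + 271) + 2734397/1890426) = 1/((-695826 + 271) + 2734397/1890426) = 1/(-695555 + 2734397/1890426) = 1/(-1314892522033/1890426) = -1890426/1314892522033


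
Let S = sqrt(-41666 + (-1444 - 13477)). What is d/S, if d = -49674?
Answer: 49674*I*sqrt(56587)/56587 ≈ 208.82*I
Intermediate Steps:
S = I*sqrt(56587) (S = sqrt(-41666 - 14921) = sqrt(-56587) = I*sqrt(56587) ≈ 237.88*I)
d/S = -49674*(-I*sqrt(56587)/56587) = -(-49674)*I*sqrt(56587)/56587 = 49674*I*sqrt(56587)/56587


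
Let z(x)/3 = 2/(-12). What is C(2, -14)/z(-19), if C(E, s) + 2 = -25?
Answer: 54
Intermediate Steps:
z(x) = -½ (z(x) = 3*(2/(-12)) = 3*(2*(-1/12)) = 3*(-⅙) = -½)
C(E, s) = -27 (C(E, s) = -2 - 25 = -27)
C(2, -14)/z(-19) = -27/(-½) = -27*(-2) = 54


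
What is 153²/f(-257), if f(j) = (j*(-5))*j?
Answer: -23409/330245 ≈ -0.070884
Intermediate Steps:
f(j) = -5*j² (f(j) = (-5*j)*j = -5*j²)
153²/f(-257) = 153²/((-5*(-257)²)) = 23409/((-5*66049)) = 23409/(-330245) = 23409*(-1/330245) = -23409/330245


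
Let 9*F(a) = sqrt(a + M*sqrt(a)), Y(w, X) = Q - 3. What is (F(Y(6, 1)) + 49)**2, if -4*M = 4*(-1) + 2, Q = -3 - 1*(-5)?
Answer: (882 + sqrt(2)*sqrt(-2 + I))**2/324 ≈ 2403.6 + 11.212*I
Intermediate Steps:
Q = 2 (Q = -3 + 5 = 2)
M = 1/2 (M = -(4*(-1) + 2)/4 = -(-4 + 2)/4 = -1/4*(-2) = 1/2 ≈ 0.50000)
Y(w, X) = -1 (Y(w, X) = 2 - 3 = -1)
F(a) = sqrt(a + sqrt(a)/2)/9
(F(Y(6, 1)) + 49)**2 = (sqrt(2*sqrt(-1) + 4*(-1))/18 + 49)**2 = (sqrt(2*I - 4)/18 + 49)**2 = (sqrt(-4 + 2*I)/18 + 49)**2 = (49 + sqrt(-4 + 2*I)/18)**2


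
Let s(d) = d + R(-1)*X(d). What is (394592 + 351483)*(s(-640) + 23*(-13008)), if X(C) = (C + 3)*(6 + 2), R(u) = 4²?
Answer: -284523162000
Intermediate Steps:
R(u) = 16
X(C) = 24 + 8*C (X(C) = (3 + C)*8 = 24 + 8*C)
s(d) = 384 + 129*d (s(d) = d + 16*(24 + 8*d) = d + (384 + 128*d) = 384 + 129*d)
(394592 + 351483)*(s(-640) + 23*(-13008)) = (394592 + 351483)*((384 + 129*(-640)) + 23*(-13008)) = 746075*((384 - 82560) - 299184) = 746075*(-82176 - 299184) = 746075*(-381360) = -284523162000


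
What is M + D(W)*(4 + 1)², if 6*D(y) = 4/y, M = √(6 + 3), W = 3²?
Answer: 131/27 ≈ 4.8519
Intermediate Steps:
W = 9
M = 3 (M = √9 = 3)
D(y) = 2/(3*y) (D(y) = (4/y)/6 = 2/(3*y))
M + D(W)*(4 + 1)² = 3 + ((⅔)/9)*(4 + 1)² = 3 + ((⅔)*(⅑))*5² = 3 + (2/27)*25 = 3 + 50/27 = 131/27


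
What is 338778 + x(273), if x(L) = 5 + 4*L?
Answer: 339875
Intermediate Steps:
338778 + x(273) = 338778 + (5 + 4*273) = 338778 + (5 + 1092) = 338778 + 1097 = 339875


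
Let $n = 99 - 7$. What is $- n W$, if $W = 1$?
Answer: $-92$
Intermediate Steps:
$n = 92$
$- n W = \left(-1\right) 92 \cdot 1 = \left(-92\right) 1 = -92$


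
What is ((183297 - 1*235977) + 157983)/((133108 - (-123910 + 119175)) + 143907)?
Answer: 105303/281750 ≈ 0.37375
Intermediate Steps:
((183297 - 1*235977) + 157983)/((133108 - (-123910 + 119175)) + 143907) = ((183297 - 235977) + 157983)/((133108 - 1*(-4735)) + 143907) = (-52680 + 157983)/((133108 + 4735) + 143907) = 105303/(137843 + 143907) = 105303/281750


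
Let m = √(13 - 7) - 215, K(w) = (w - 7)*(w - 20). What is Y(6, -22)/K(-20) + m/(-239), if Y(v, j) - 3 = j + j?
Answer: 222401/258120 - √6/239 ≈ 0.85137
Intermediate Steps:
Y(v, j) = 3 + 2*j (Y(v, j) = 3 + (j + j) = 3 + 2*j)
K(w) = (-20 + w)*(-7 + w) (K(w) = (-7 + w)*(-20 + w) = (-20 + w)*(-7 + w))
m = -215 + √6 (m = √6 - 215 = -215 + √6 ≈ -212.55)
Y(6, -22)/K(-20) + m/(-239) = (3 + 2*(-22))/(140 + (-20)² - 27*(-20)) + (-215 + √6)/(-239) = (3 - 44)/(140 + 400 + 540) + (-215 + √6)*(-1/239) = -41/1080 + (215/239 - √6/239) = 222401/258120 - √6/239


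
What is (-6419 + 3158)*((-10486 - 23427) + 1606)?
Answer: 105353127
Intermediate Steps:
(-6419 + 3158)*((-10486 - 23427) + 1606) = -3261*(-33913 + 1606) = -3261*(-32307) = 105353127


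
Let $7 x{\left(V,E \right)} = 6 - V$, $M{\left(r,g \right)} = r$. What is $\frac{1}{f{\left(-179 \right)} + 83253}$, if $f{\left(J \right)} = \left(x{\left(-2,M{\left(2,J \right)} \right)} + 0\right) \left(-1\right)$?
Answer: $\frac{7}{582763} \approx 1.2012 \cdot 10^{-5}$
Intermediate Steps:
$x{\left(V,E \right)} = \frac{6}{7} - \frac{V}{7}$ ($x{\left(V,E \right)} = \frac{6 - V}{7} = \frac{6}{7} - \frac{V}{7}$)
$f{\left(J \right)} = - \frac{8}{7}$ ($f{\left(J \right)} = \left(\left(\frac{6}{7} - - \frac{2}{7}\right) + 0\right) \left(-1\right) = \left(\left(\frac{6}{7} + \frac{2}{7}\right) + 0\right) \left(-1\right) = \left(\frac{8}{7} + 0\right) \left(-1\right) = \frac{8}{7} \left(-1\right) = - \frac{8}{7}$)
$\frac{1}{f{\left(-179 \right)} + 83253} = \frac{1}{- \frac{8}{7} + 83253} = \frac{1}{\frac{582763}{7}} = \frac{7}{582763}$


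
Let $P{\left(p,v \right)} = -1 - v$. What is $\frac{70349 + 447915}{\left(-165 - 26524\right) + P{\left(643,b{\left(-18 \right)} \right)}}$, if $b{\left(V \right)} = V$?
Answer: $- \frac{64783}{3334} \approx -19.431$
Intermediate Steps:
$\frac{70349 + 447915}{\left(-165 - 26524\right) + P{\left(643,b{\left(-18 \right)} \right)}} = \frac{70349 + 447915}{\left(-165 - 26524\right) - -17} = \frac{518264}{\left(-165 - 26524\right) + \left(-1 + 18\right)} = \frac{518264}{-26689 + 17} = \frac{518264}{-26672} = 518264 \left(- \frac{1}{26672}\right) = - \frac{64783}{3334}$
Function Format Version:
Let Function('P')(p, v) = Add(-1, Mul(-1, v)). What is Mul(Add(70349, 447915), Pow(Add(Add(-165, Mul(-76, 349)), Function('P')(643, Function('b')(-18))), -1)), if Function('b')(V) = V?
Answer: Rational(-64783, 3334) ≈ -19.431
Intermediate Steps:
Mul(Add(70349, 447915), Pow(Add(Add(-165, Mul(-76, 349)), Function('P')(643, Function('b')(-18))), -1)) = Mul(Add(70349, 447915), Pow(Add(Add(-165, Mul(-76, 349)), Add(-1, Mul(-1, -18))), -1)) = Mul(518264, Pow(Add(Add(-165, -26524), Add(-1, 18)), -1)) = Mul(518264, Pow(Add(-26689, 17), -1)) = Mul(518264, Pow(-26672, -1)) = Mul(518264, Rational(-1, 26672)) = Rational(-64783, 3334)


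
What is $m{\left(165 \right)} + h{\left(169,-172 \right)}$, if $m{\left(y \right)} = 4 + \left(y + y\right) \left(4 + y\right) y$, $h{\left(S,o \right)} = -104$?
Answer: $9201950$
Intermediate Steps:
$m{\left(y \right)} = 4 + 2 y^{2} \left(4 + y\right)$ ($m{\left(y \right)} = 4 + 2 y \left(4 + y\right) y = 4 + 2 y^{2} \left(4 + y\right)$)
$m{\left(165 \right)} + h{\left(169,-172 \right)} = \left(4 + 2 \cdot 165^{3} + 8 \cdot 165^{2}\right) - 104 = \left(4 + 2 \cdot 4492125 + 8 \cdot 27225\right) - 104 = \left(4 + 8984250 + 217800\right) - 104 = 9202054 - 104 = 9201950$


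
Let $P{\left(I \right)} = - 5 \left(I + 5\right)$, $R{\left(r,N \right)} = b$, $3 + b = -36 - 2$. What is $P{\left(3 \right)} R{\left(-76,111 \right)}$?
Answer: $1640$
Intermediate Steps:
$b = -41$ ($b = -3 - 38 = -41$)
$R{\left(r,N \right)} = -41$
$P{\left(I \right)} = -25 - 5 I$ ($P{\left(I \right)} = - 5 \left(5 + I\right) = -25 - 5 I$)
$P{\left(3 \right)} R{\left(-76,111 \right)} = \left(-25 - 15\right) \left(-41\right) = \left(-40\right) \left(-41\right) = 1640$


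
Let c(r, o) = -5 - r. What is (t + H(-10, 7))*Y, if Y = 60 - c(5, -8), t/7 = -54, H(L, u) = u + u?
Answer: -25480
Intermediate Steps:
H(L, u) = 2*u
t = -378 (t = 7*(-54) = -378)
Y = 70 (Y = 60 - (-5 - 1*5) = 60 - (-5 - 5) = 60 - 1*(-10) = 60 + 10 = 70)
(t + H(-10, 7))*Y = (-378 + 2*7)*70 = (-378 + 14)*70 = -364*70 = -25480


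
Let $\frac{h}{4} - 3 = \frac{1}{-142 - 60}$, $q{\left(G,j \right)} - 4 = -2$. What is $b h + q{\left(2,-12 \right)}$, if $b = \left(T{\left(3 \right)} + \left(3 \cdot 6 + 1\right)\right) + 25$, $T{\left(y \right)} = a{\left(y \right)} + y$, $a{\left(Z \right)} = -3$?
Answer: $\frac{53442}{101} \approx 529.13$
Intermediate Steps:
$q{\left(G,j \right)} = 2$ ($q{\left(G,j \right)} = 4 - 2 = 2$)
$T{\left(y \right)} = -3 + y$
$h = \frac{1210}{101}$ ($h = 12 + \frac{4}{-142 - 60} = 12 + \frac{4}{-202} = 12 + 4 \left(- \frac{1}{202}\right) = 12 - \frac{2}{101} = \frac{1210}{101} \approx 11.98$)
$b = 44$ ($b = \left(\left(-3 + 3\right) + \left(3 \cdot 6 + 1\right)\right) + 25 = \left(0 + \left(18 + 1\right)\right) + 25 = \left(0 + 19\right) + 25 = 19 + 25 = 44$)
$b h + q{\left(2,-12 \right)} = 44 \cdot \frac{1210}{101} + 2 = \frac{53240}{101} + 2 = \frac{53442}{101}$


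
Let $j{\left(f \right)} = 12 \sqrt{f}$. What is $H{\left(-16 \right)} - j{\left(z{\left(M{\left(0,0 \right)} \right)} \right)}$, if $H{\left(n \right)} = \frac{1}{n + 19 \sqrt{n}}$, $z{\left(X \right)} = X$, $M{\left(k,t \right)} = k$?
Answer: $- \frac{1}{377} - \frac{19 i}{1508} \approx -0.0026525 - 0.012599 i$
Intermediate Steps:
$H{\left(-16 \right)} - j{\left(z{\left(M{\left(0,0 \right)} \right)} \right)} = \frac{1}{-16 + 19 \sqrt{-16}} - 12 \sqrt{0} = \frac{1}{-16 + 19 \cdot 4 i} - 12 \cdot 0 = \frac{1}{-16 + 76 i} - 0 = \frac{-16 - 76 i}{6032} + 0 = \frac{-16 - 76 i}{6032}$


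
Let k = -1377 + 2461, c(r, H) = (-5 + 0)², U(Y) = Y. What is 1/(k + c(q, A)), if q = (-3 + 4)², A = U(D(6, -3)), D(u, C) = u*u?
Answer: 1/1109 ≈ 0.00090171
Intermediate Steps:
D(u, C) = u²
A = 36 (A = 6² = 36)
q = 1 (q = 1² = 1)
c(r, H) = 25 (c(r, H) = (-5)² = 25)
k = 1084
1/(k + c(q, A)) = 1/(1084 + 25) = 1/1109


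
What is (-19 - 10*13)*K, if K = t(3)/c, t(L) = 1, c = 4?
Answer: -149/4 ≈ -37.250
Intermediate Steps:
K = ¼ (K = 1/4 = 1*(¼) = ¼ ≈ 0.25000)
(-19 - 10*13)*K = (-19 - 10*13)*(¼) = (-19 - 130)*(¼) = -149*¼ = -149/4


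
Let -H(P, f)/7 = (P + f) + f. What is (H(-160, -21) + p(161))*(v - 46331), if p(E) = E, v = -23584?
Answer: -110116125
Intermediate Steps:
H(P, f) = -14*f - 7*P (H(P, f) = -7*((P + f) + f) = -7*(P + 2*f) = -14*f - 7*P)
(H(-160, -21) + p(161))*(v - 46331) = ((-14*(-21) - 7*(-160)) + 161)*(-23584 - 46331) = ((294 + 1120) + 161)*(-69915) = (1414 + 161)*(-69915) = 1575*(-69915) = -110116125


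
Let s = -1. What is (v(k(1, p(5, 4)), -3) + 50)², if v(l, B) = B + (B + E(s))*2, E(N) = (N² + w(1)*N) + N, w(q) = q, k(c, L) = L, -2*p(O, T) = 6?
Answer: 1521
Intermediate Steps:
p(O, T) = -3 (p(O, T) = -½*6 = -3)
E(N) = N² + 2*N (E(N) = (N² + 1*N) + N = (N² + N) + N = (N + N²) + N = N² + 2*N)
v(l, B) = -2 + 3*B (v(l, B) = B + (B - (2 - 1))*2 = B + (B - 1*1)*2 = B + (B - 1)*2 = B + (-1 + B)*2 = B + (-2 + 2*B) = -2 + 3*B)
(v(k(1, p(5, 4)), -3) + 50)² = ((-2 + 3*(-3)) + 50)² = ((-2 - 9) + 50)² = (-11 + 50)² = 39² = 1521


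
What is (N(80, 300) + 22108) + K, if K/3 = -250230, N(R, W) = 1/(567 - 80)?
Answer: -354819433/487 ≈ -7.2858e+5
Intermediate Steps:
N(R, W) = 1/487
K = -750690 (K = 3*(-250230) = -750690)
(N(80, 300) + 22108) + K = (1/487 + 22108) - 750690 = 10766597/487 - 750690 = -354819433/487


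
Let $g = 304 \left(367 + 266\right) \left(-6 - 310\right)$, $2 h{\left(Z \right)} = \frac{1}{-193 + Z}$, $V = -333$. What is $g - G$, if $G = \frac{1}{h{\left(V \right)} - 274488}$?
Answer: $- \frac{17559149658439972}{288761377} \approx -6.0809 \cdot 10^{7}$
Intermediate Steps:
$h{\left(Z \right)} = \frac{1}{2 \left(-193 + Z\right)}$
$G = - \frac{1052}{288761377}$ ($G = \frac{1}{\frac{1}{2 \left(-193 - 333\right)} - 274488} = \frac{1}{\frac{1}{2 \left(-526\right)} - 274488} = \frac{1}{\frac{1}{2} \left(- \frac{1}{526}\right) - 274488} = \frac{1}{- \frac{1}{1052} - 274488} = \frac{1}{- \frac{288761377}{1052}} = - \frac{1052}{288761377} \approx -3.6431 \cdot 10^{-6}$)
$g = -60808512$ ($g = 304 \cdot 633 \left(-316\right) = 304 \left(-200028\right) = -60808512$)
$g - G = -60808512 - - \frac{1052}{288761377} = -60808512 + \frac{1052}{288761377} = - \frac{17559149658439972}{288761377}$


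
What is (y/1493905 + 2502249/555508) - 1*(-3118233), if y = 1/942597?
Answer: 2439206352519105962668213/782238796451787780 ≈ 3.1182e+6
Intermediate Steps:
y = 1/942597 ≈ 1.0609e-6
(y/1493905 + 2502249/555508) - 1*(-3118233) = ((1/942597)/1493905 + 2502249/555508) - 1*(-3118233) = ((1/942597)*(1/1493905) + 2502249*(1/555508)) + 3118233 = (1/1408150371285 + 2502249/555508) + 3118233 = 3523542858398075473/782238796451787780 + 3118233 = 2439206352519105962668213/782238796451787780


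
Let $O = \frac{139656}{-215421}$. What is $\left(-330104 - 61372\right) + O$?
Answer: $- \frac{28110763684}{71807} \approx -3.9148 \cdot 10^{5}$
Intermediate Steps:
$O = - \frac{46552}{71807}$ ($O = 139656 \left(- \frac{1}{215421}\right) = - \frac{46552}{71807} \approx -0.64829$)
$\left(-330104 - 61372\right) + O = \left(-330104 - 61372\right) - \frac{46552}{71807} = -391476 - \frac{46552}{71807} = - \frac{28110763684}{71807}$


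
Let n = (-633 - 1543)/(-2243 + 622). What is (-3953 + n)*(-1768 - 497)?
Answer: 14508767805/1621 ≈ 8.9505e+6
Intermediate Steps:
n = 2176/1621 (n = -2176/(-1621) = -2176*(-1/1621) = 2176/1621 ≈ 1.3424)
(-3953 + n)*(-1768 - 497) = (-3953 + 2176/1621)*(-1768 - 497) = -6405637/1621*(-2265) = 14508767805/1621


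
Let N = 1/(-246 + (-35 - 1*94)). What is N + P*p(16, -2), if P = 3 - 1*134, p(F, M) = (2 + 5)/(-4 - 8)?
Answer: 38207/500 ≈ 76.414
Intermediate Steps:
N = -1/375 (N = 1/(-246 + (-35 - 94)) = 1/(-246 - 129) = 1/(-375) = -1/375 ≈ -0.0026667)
p(F, M) = -7/12 (p(F, M) = 7/(-12) = 7*(-1/12) = -7/12)
P = -131 (P = 3 - 134 = -131)
N + P*p(16, -2) = -1/375 - 131*(-7/12) = -1/375 + 917/12 = 38207/500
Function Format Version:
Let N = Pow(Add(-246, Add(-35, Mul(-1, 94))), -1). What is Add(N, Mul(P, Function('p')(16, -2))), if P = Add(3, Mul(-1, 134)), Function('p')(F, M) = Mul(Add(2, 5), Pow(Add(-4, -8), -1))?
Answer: Rational(38207, 500) ≈ 76.414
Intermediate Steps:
N = Rational(-1, 375) (N = Pow(Add(-246, Add(-35, -94)), -1) = Pow(Add(-246, -129), -1) = Pow(-375, -1) = Rational(-1, 375) ≈ -0.0026667)
Function('p')(F, M) = Rational(-7, 12) (Function('p')(F, M) = Mul(7, Pow(-12, -1)) = Mul(7, Rational(-1, 12)) = Rational(-7, 12))
P = -131 (P = Add(3, -134) = -131)
Add(N, Mul(P, Function('p')(16, -2))) = Add(Rational(-1, 375), Mul(-131, Rational(-7, 12))) = Add(Rational(-1, 375), Rational(917, 12)) = Rational(38207, 500)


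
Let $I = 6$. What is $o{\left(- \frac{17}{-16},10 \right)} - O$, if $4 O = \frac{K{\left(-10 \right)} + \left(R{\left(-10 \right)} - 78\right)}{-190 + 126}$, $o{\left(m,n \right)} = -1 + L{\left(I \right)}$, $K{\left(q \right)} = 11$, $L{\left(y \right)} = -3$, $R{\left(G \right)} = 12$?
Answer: $- \frac{1079}{256} \approx -4.2148$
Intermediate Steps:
$o{\left(m,n \right)} = -4$ ($o{\left(m,n \right)} = -1 - 3 = -4$)
$O = \frac{55}{256}$ ($O = \frac{\left(11 + \left(12 - 78\right)\right) \frac{1}{-190 + 126}}{4} = \frac{\left(11 - 66\right) \frac{1}{-64}}{4} = \frac{\left(-55\right) \left(- \frac{1}{64}\right)}{4} = \frac{1}{4} \cdot \frac{55}{64} = \frac{55}{256} \approx 0.21484$)
$o{\left(- \frac{17}{-16},10 \right)} - O = -4 - \frac{55}{256} = - \frac{1079}{256}$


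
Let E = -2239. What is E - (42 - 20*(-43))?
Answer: -3141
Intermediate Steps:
E - (42 - 20*(-43)) = -2239 - (42 - 20*(-43)) = -2239 - (42 + 860) = -2239 - 1*902 = -2239 - 902 = -3141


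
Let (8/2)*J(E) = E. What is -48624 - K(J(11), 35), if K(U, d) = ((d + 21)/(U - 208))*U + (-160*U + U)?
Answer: -158242823/3284 ≈ -48186.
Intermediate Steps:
J(E) = E/4
K(U, d) = -159*U + U*(21 + d)/(-208 + U) (K(U, d) = ((21 + d)/(-208 + U))*U - 159*U = U*(21 + d)/(-208 + U) - 159*U = -159*U + U*(21 + d)/(-208 + U))
-48624 - K(J(11), 35) = -48624 - (1/4)*11*(33093 + 35 - 159*11/4)/(-208 + (1/4)*11) = -48624 - 11*(33093 + 35 - 159*11/4)/(4*(-208 + 11/4)) = -48624 - 11*(33093 + 35 - 1749/4)/(4*(-821/4)) = -48624 - 11*(-4)*130763/(4*821*4) = -48624 - 1*(-1438393/3284) = -48624 + 1438393/3284 = -158242823/3284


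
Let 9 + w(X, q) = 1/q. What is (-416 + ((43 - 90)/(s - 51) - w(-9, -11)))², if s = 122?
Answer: 101323165969/609961 ≈ 1.6611e+5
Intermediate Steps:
w(X, q) = -9 + 1/q
(-416 + ((43 - 90)/(s - 51) - w(-9, -11)))² = (-416 + ((43 - 90)/(122 - 51) - (-9 + 1/(-11))))² = (-416 + (-47/71 - (-9 - 1/11)))² = (-416 + (-47*1/71 - 1*(-100/11)))² = (-416 + (-47/71 + 100/11))² = (-416 + 6583/781)² = (-318313/781)² = 101323165969/609961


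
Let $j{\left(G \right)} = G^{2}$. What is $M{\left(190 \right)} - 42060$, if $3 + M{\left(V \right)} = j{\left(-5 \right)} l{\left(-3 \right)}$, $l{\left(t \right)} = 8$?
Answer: $-41863$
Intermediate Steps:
$M{\left(V \right)} = 197$ ($M{\left(V \right)} = -3 + \left(-5\right)^{2} \cdot 8 = -3 + 25 \cdot 8 = -3 + 200 = 197$)
$M{\left(190 \right)} - 42060 = 197 - 42060 = -41863$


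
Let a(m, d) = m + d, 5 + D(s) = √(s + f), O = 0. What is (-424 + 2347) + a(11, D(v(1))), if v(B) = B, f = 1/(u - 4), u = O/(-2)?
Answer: 1929 + √3/2 ≈ 1929.9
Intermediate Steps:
u = 0 (u = 0/(-2) = 0*(-½) = 0)
f = -¼ (f = 1/(0 - 4) = 1/(-4) = -¼ ≈ -0.25000)
D(s) = -5 + √(-¼ + s) (D(s) = -5 + √(s - ¼) = -5 + √(-¼ + s))
a(m, d) = d + m
(-424 + 2347) + a(11, D(v(1))) = (-424 + 2347) + ((-5 + √(-1 + 4*1)/2) + 11) = 1923 + ((-5 + √(-1 + 4)/2) + 11) = 1923 + ((-5 + √3/2) + 11) = 1923 + (6 + √3/2) = 1929 + √3/2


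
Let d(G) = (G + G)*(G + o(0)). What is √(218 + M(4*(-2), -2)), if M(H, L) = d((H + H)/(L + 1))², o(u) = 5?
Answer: √451802 ≈ 672.16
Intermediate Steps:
d(G) = 2*G*(5 + G) (d(G) = (G + G)*(G + 5) = (2*G)*(5 + G) = 2*G*(5 + G))
M(H, L) = 16*H²*(5 + 2*H/(1 + L))²/(1 + L)² (M(H, L) = (2*((H + H)/(L + 1))*(5 + (H + H)/(L + 1)))² = (2*((2*H)/(1 + L))*(5 + (2*H)/(1 + L)))² = (2*(2*H/(1 + L))*(5 + 2*H/(1 + L)))² = (4*H*(5 + 2*H/(1 + L))/(1 + L))² = 16*H²*(5 + 2*H/(1 + L))²/(1 + L)²)
√(218 + M(4*(-2), -2)) = √(218 + 16*(4*(-2))²*(5 + 2*(4*(-2)) + 5*(-2))²/(1 - 2)⁴) = √(218 + 16*(-8)²*(5 + 2*(-8) - 10)²/(-1)⁴) = √(218 + 16*64*1*(5 - 16 - 10)²) = √(218 + 16*64*1*(-21)²) = √(218 + 16*64*1*441) = √(218 + 451584) = √451802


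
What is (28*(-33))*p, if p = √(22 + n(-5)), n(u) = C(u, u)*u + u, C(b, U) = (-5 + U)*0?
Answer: -924*√17 ≈ -3809.8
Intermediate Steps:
C(b, U) = 0
n(u) = u (n(u) = 0*u + u = 0 + u = u)
p = √17 (p = √(22 - 5) = √17 ≈ 4.1231)
(28*(-33))*p = (28*(-33))*√17 = -924*√17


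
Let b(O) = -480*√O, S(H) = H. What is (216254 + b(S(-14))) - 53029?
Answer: 163225 - 480*I*√14 ≈ 1.6323e+5 - 1796.0*I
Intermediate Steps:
(216254 + b(S(-14))) - 53029 = (216254 - 480*I*√14) - 53029 = 163225 - 480*I*√14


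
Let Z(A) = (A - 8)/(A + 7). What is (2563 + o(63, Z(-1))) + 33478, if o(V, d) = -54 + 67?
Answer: 36054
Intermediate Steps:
Z(A) = (-8 + A)/(7 + A)
o(V, d) = 13
(2563 + o(63, Z(-1))) + 33478 = (2563 + 13) + 33478 = 2576 + 33478 = 36054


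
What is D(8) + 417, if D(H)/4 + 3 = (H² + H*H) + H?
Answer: 949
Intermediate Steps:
D(H) = -12 + 4*H + 8*H² (D(H) = -12 + 4*((H² + H*H) + H) = -12 + 4*((H² + H²) + H) = -12 + 4*(2*H² + H) = -12 + 4*(H + 2*H²) = -12 + (4*H + 8*H²) = -12 + 4*H + 8*H²)
D(8) + 417 = (-12 + 4*8 + 8*8²) + 417 = (-12 + 32 + 8*64) + 417 = (-12 + 32 + 512) + 417 = 532 + 417 = 949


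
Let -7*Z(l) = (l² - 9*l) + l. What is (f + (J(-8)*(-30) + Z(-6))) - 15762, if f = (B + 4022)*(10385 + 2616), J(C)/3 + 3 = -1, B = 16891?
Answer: 271874499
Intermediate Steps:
J(C) = -12 (J(C) = -9 + 3*(-1) = -9 - 3 = -12)
Z(l) = -l²/7 + 8*l/7 (Z(l) = -((l² - 9*l) + l)/7 = -(l² - 8*l)/7 = -l²/7 + 8*l/7)
f = 271889913 (f = (16891 + 4022)*(10385 + 2616) = 20913*13001 = 271889913)
(f + (J(-8)*(-30) + Z(-6))) - 15762 = (271889913 + (-12*(-30) + (⅐)*(-6)*(8 - 1*(-6)))) - 15762 = (271889913 + (360 + (⅐)*(-6)*(8 + 6))) - 15762 = (271889913 + (360 + (⅐)*(-6)*14)) - 15762 = (271889913 + (360 - 12)) - 15762 = (271889913 + 348) - 15762 = 271890261 - 15762 = 271874499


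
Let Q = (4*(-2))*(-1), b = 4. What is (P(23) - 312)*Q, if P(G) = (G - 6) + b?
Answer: -2328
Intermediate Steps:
P(G) = -2 + G (P(G) = (G - 6) + 4 = (-6 + G) + 4 = -2 + G)
Q = 8 (Q = -8*(-1) = 8)
(P(23) - 312)*Q = ((-2 + 23) - 312)*8 = (21 - 312)*8 = -291*8 = -2328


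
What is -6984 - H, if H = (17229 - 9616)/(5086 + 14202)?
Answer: -134715005/19288 ≈ -6984.4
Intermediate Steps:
H = 7613/19288 ≈ 0.39470
-6984 - H = -6984 - 1*7613/19288 = -6984 - 7613/19288 = -134715005/19288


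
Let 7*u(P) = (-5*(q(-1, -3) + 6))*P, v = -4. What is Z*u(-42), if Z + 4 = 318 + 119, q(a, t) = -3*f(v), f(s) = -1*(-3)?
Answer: -38970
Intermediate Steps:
f(s) = 3
q(a, t) = -9 (q(a, t) = -3*3 = -9)
Z = 433 (Z = -4 + (318 + 119) = -4 + 437 = 433)
u(P) = 15*P/7 (u(P) = ((-5*(-9 + 6))*P)/7 = ((-5*(-3))*P)/7 = (15*P)/7 = 15*P/7)
Z*u(-42) = 433*((15/7)*(-42)) = 433*(-90) = -38970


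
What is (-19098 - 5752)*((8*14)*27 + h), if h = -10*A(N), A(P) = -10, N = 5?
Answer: -77631400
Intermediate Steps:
h = 100 (h = -10*(-10) = 100)
(-19098 - 5752)*((8*14)*27 + h) = (-19098 - 5752)*((8*14)*27 + 100) = -24850*(112*27 + 100) = -24850*(3024 + 100) = -24850*3124 = -77631400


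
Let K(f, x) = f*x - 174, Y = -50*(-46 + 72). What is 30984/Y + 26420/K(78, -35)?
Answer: -7770221/235950 ≈ -32.932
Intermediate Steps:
Y = -1300 (Y = -50*26 = -1300)
K(f, x) = -174 + f*x
30984/Y + 26420/K(78, -35) = 30984/(-1300) + 26420/(-174 + 78*(-35)) = 30984*(-1/1300) + 26420/(-174 - 2730) = -7746/325 + 26420/(-2904) = -7746/325 + 26420*(-1/2904) = -7746/325 - 6605/726 = -7770221/235950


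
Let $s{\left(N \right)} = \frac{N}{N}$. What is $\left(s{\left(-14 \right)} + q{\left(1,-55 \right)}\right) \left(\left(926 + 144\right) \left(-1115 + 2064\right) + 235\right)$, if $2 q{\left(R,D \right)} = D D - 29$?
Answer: $1522481835$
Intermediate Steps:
$q{\left(R,D \right)} = - \frac{29}{2} + \frac{D^{2}}{2}$ ($q{\left(R,D \right)} = \frac{D D - 29}{2} = \frac{D^{2} - 29}{2} = \frac{-29 + D^{2}}{2} = - \frac{29}{2} + \frac{D^{2}}{2}$)
$s{\left(N \right)} = 1$
$\left(s{\left(-14 \right)} + q{\left(1,-55 \right)}\right) \left(\left(926 + 144\right) \left(-1115 + 2064\right) + 235\right) = \left(1 - \left(\frac{29}{2} - \frac{\left(-55\right)^{2}}{2}\right)\right) \left(\left(926 + 144\right) \left(-1115 + 2064\right) + 235\right) = \left(1 + \left(- \frac{29}{2} + \frac{1}{2} \cdot 3025\right)\right) \left(1070 \cdot 949 + 235\right) = \left(1 + \left(- \frac{29}{2} + \frac{3025}{2}\right)\right) \left(1015430 + 235\right) = \left(1 + 1498\right) 1015665 = 1499 \cdot 1015665 = 1522481835$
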